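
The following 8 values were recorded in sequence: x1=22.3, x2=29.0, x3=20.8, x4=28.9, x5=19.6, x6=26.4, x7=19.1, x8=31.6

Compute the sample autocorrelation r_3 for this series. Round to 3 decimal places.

Mean x̄ = (22.3 + 29.0 + 20.8 + 28.9 + 19.6 + 26.4 + 19.1 + 31.6)/8 = 24.7125
Σ(x_t−x̄)(x_{t+3}−x̄) = (-10.1023) + (-21.9198) + (-6.6023) + (-23.5023) + (-35.2123) = -97.3392
Denominator Σ(x_t−x̄)² = 164.9688
r_3 = -97.3392 / 164.9688 = -0.590

-0.590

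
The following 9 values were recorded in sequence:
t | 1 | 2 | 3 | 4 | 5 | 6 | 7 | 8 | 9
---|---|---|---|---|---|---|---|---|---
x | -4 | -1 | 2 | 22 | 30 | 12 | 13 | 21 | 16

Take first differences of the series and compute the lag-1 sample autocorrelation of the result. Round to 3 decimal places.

-0.031

First differences Δx: 3, 3, 20, 8, -18, 1, 8, -5
Mean of differences = 2.5000
Numerator Σ(Δx_t−Δx̄)(Δx_{t+1}−Δx̄) = -26.2500
Denominator Σ(Δx_t−Δx̄)² = 846.0000
r_1(Δx) = -26.2500 / 846.0000 = -0.031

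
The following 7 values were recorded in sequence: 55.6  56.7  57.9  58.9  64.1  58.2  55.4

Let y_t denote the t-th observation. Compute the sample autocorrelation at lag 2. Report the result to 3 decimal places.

Mean ȳ = (55.6 + 56.7 + 57.9 + 58.9 + 64.1 + 58.2 + 55.4)/7 = 58.1143
Deviations from mean: -2.5143, -1.4143, -0.2143, 0.7857, 5.9857, 0.0857, -2.7143
Numerator Σ_{t=1}^{5}(y_t−ȳ)(y_{t+2}−ȳ) = -18.0347
Denominator Σ(y_t−ȳ)² = 52.1886
r_2 = -18.0347 / 52.1886 = -0.346

-0.346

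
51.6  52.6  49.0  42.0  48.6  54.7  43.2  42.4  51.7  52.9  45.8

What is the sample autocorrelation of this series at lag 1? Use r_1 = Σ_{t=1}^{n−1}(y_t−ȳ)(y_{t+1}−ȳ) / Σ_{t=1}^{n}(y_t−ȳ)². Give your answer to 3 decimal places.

-0.031

Mean ȳ = (51.6 + 52.6 + 49.0 + 42.0 + 48.6 + 54.7 + 43.2 + 42.4 + 51.7 + 52.9 + 45.8)/11 = 48.5909
Numerator Σ_{t=1}^{10}(y_t−ȳ)(y_{t+1}−ȳ) = -6.4328
Denominator Σ(y_t−ȳ)² = 209.4691
r_1 = -6.4328 / 209.4691 = -0.031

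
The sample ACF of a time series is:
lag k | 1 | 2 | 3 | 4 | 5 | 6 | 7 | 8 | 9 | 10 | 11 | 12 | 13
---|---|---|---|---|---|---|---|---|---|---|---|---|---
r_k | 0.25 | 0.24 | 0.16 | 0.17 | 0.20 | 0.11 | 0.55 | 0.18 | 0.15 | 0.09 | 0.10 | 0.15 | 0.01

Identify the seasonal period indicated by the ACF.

The largest autocorrelation is r_7 = 0.55; the remaining lags stay at or below 0.25. The elevated value at lag 1 (0.25), dropping to 0.24 at lag 2, reflects decaying short-term dependence rather than seasonality.
The dominant spike at lag 7 indicates a seasonal period of 7.

7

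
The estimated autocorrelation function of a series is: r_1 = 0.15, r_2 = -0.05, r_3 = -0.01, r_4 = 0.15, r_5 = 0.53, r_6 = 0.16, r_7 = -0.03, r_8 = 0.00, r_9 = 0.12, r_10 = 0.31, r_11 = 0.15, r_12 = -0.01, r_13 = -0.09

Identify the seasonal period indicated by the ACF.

5

The largest autocorrelation is r_5 = 0.53, with a weaker echo at lag 10 (0.31); the remaining lags stay at or below 0.16.
The dominant spike at lag 5 indicates a seasonal period of 5.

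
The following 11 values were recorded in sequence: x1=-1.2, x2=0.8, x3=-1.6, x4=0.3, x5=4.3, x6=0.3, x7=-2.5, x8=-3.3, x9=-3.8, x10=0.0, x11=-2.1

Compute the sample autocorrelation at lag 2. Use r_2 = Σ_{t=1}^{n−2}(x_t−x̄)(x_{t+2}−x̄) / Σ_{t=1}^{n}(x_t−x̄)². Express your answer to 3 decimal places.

-0.100

Mean x̄ = (-1.2 + 0.8 − 1.6 + 0.3 + 4.3 + 0.3 − 2.5 − 3.3 − 3.8 + 0.0 − 2.1)/11 = -0.8000
Numerator Σ_{t=1}^{9}(x_t−x̄)(x_{t+2}−x̄) = -5.2100
Denominator Σ(x_t−x̄)² = 52.2600
r_2 = -5.2100 / 52.2600 = -0.100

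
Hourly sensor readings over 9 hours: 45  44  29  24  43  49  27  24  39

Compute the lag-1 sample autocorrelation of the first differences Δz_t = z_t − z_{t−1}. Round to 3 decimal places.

-0.013

First differences Δz: -1, -15, -5, 19, 6, -22, -3, 15
Mean of differences = -0.7500
Numerator Σ(Δz_t−Δz̄)(Δz_{t+1}−Δz̄) = -17.5625
Denominator Σ(Δz_t−Δz̄)² = 1361.5000
r_1(Δz) = -17.5625 / 1361.5000 = -0.013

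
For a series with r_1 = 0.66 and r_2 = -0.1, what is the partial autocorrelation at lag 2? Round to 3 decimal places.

φ_{22} = (r_2 − r_1²) / (1 − r_1²)
r_1² = (0.66)² = 0.4356
Numerator = -0.1 − 0.4356 = -0.5356; denominator = 1 − 0.4356 = 0.5644
φ_{22} = -0.5356 / 0.5644 = -0.949

-0.949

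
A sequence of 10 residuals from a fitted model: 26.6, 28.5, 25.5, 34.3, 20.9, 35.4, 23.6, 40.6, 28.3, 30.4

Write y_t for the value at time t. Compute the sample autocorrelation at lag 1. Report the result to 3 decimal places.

-0.690

Mean ȳ = (26.6 + 28.5 + 25.5 + 34.3 + 20.9 + 35.4 + 23.6 + 40.6 + 28.3 + 30.4)/10 = 29.4100
Numerator Σ_{t=1}^{9}(y_t−ȳ)(y_{t+1}−ȳ) = -218.9291
Denominator Σ(y_t−ȳ)² = 317.4090
r_1 = -218.9291 / 317.4090 = -0.690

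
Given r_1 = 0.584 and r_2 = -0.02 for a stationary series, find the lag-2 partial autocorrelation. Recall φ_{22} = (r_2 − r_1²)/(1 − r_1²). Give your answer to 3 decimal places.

-0.548

φ_{22} = (r_2 − r_1²) / (1 − r_1²)
r_1² = (0.584)² = 0.341056
Numerator = -0.02 − 0.3411 = -0.3611; denominator = 1 − 0.3411 = 0.6589
φ_{22} = -0.3611 / 0.6589 = -0.548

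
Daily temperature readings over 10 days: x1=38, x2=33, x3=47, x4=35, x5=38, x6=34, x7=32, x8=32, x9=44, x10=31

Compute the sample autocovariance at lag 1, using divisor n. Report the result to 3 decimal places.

Mean x̄ = (38 + 33 + 47 + 35 + 38 + 34 + 32 + 32 + 44 + 31)/10 = 36.4000
Σ_{t=1}^{9}(x_t−x̄)(x_{t+1}−x̄) = -106.9600
γ_1 = -106.9600 / 10 = -10.696

-10.696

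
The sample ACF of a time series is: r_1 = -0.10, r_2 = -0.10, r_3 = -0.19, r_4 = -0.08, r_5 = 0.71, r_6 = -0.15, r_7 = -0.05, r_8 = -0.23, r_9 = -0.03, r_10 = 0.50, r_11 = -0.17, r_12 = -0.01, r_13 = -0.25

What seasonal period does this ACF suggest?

The largest autocorrelation is r_5 = 0.71, with a weaker echo at lag 10 (0.50); the remaining lags stay at or below -0.01.
The dominant spike at lag 5 indicates a seasonal period of 5.

5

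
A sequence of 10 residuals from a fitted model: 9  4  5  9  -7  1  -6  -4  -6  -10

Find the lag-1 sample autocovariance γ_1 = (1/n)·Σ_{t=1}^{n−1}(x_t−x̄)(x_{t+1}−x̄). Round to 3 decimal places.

13.075

Mean x̄ = (9 + 4 + 5 + 9 − 7 + 1 − 6 − 4 − 6 − 10)/10 = -0.5000
Σ_{t=1}^{9}(x_t−x̄)(x_{t+1}−x̄) = 130.7500
γ_1 = 130.7500 / 10 = 13.075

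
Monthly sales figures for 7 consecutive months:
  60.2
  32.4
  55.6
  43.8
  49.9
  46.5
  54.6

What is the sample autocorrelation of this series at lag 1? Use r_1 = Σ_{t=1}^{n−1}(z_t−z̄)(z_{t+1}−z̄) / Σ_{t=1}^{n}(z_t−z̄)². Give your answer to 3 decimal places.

-0.688

Mean z̄ = (60.2 + 32.4 + 55.6 + 43.8 + 49.9 + 46.5 + 54.6)/7 = 49.0000
Numerator Σ_{t=1}^{6}(z_t−z̄)(z_{t+1}−z̄) = -350.7300
Denominator Σ(z_t−z̄)² = 510.0200
r_1 = -350.7300 / 510.0200 = -0.688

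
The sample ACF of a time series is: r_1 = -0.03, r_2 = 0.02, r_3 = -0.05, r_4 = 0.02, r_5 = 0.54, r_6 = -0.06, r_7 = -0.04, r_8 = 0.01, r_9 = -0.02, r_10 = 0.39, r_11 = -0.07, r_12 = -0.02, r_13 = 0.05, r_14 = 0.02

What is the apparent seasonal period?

5

The largest autocorrelation is r_5 = 0.54, with a weaker echo at lag 10 (0.39); the remaining lags stay at or below 0.05.
The dominant spike at lag 5 indicates a seasonal period of 5.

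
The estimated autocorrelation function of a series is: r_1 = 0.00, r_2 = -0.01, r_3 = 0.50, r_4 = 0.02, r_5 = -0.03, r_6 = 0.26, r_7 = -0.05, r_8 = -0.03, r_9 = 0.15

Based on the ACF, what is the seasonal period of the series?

3

The largest autocorrelation is r_3 = 0.50, with weaker echoes at lags 6 (0.26) and 9 (0.15); the remaining lags stay at or below 0.02.
The dominant spike at lag 3 indicates a seasonal period of 3.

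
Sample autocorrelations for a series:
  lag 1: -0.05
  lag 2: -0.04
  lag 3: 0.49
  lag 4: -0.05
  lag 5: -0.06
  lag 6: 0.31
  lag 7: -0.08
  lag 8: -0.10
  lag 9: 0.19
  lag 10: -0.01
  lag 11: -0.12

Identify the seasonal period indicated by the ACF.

3

The largest autocorrelation is r_3 = 0.49, with weaker echoes at lags 6 (0.31) and 9 (0.19); the remaining lags stay at or below -0.01.
The dominant spike at lag 3 indicates a seasonal period of 3.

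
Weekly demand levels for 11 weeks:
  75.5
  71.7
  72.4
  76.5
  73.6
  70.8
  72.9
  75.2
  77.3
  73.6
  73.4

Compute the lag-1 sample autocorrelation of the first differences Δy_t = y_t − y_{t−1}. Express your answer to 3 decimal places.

First differences Δy: -3.8, 0.7, 4.1, -2.9, -2.8, 2.1, 2.3, 2.1, -3.7, -0.2
Mean of differences = -0.2100
Numerator Σ(Δy_t−Δȳ)(Δy_{t+1}−Δȳ) = -6.4551
Denominator Σ(Δy_t−Δȳ)² = 75.3890
r_1(Δy) = -6.4551 / 75.3890 = -0.086

-0.086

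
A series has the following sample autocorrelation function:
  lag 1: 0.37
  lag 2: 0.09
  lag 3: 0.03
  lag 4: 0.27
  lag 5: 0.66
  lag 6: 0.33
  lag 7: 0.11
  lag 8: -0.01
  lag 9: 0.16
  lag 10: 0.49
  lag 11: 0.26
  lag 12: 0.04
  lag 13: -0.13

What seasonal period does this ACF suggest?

The largest autocorrelation is r_5 = 0.66, with a weaker echo at lag 10 (0.49); the remaining lags stay at or below 0.37. The elevated value at lag 1 (0.37), dropping to 0.09 at lag 2, reflects decaying short-term dependence rather than seasonality.
The dominant spike at lag 5 indicates a seasonal period of 5.

5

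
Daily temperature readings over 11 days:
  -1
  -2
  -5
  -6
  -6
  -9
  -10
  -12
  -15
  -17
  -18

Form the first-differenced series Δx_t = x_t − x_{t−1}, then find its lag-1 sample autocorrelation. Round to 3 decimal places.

-0.336

First differences Δx: -1, -3, -1, 0, -3, -1, -2, -3, -2, -1
Mean of differences = -1.7000
Numerator Σ(Δx_t−Δx̄)(Δx_{t+1}−Δx̄) = -3.3900
Denominator Σ(Δx_t−Δx̄)² = 10.1000
r_1(Δx) = -3.3900 / 10.1000 = -0.336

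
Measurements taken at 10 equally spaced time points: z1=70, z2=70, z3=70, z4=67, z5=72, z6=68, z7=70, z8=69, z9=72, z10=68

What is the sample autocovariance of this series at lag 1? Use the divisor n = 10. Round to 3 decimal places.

-1.696

Mean z̄ = (70 + 70 + 70 + 67 + 72 + 68 + 70 + 69 + 72 + 68)/10 = 69.6000
Σ_{t=1}^{9}(z_t−z̄)(z_{t+1}−z̄) = -16.9600
γ_1 = -16.9600 / 10 = -1.696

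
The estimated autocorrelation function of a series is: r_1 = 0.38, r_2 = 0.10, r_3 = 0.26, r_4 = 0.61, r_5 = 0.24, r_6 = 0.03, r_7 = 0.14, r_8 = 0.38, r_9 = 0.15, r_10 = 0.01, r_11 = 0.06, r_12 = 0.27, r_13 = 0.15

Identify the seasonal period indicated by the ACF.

4

The largest autocorrelation is r_4 = 0.61; the remaining lags stay at or below 0.38. The elevated value at lag 1 (0.38), dropping to 0.10 at lag 2, reflects decaying short-term dependence rather than seasonality.
The dominant spike at lag 4 indicates a seasonal period of 4.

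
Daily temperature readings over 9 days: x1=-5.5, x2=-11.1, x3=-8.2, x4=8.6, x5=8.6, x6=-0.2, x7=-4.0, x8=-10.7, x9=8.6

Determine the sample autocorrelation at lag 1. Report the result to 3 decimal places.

Mean x̄ = (-5.5 − 11.1 − 8.2 + 8.6 + 8.6 − 0.2 − 4.0 − 10.7 + 8.6)/9 = -1.5444
Numerator Σ_{t=1}^{8}(x_t−x̄)(x_{t+1}−x̄) = 76.7291
Denominator Σ(x_t−x̄)² = 551.6422
r_1 = 76.7291 / 551.6422 = 0.139

0.139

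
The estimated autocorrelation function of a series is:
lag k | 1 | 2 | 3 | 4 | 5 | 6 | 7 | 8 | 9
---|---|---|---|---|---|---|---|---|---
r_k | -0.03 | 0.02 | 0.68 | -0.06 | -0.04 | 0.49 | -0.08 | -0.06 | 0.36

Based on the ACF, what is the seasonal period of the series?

3

The largest autocorrelation is r_3 = 0.68, with weaker echoes at lags 6 (0.49) and 9 (0.36); the remaining lags stay at or below 0.02.
The dominant spike at lag 3 indicates a seasonal period of 3.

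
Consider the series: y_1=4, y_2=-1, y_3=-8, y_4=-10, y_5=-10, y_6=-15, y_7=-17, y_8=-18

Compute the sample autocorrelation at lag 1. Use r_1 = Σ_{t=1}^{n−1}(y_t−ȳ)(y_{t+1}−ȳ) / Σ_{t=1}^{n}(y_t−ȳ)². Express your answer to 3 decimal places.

0.566

Mean ȳ = (4 − 1 − 8 − 10 − 10 − 15 − 17 − 18)/8 = -9.3750
Deviations from mean: 13.3750, 8.3750, 1.3750, -0.6250, -0.6250, -5.6250, -7.6250, -8.6250
Σ(y_t−ȳ)(y_{t+1}−ȳ) = (112.0156) + (11.5156) + (-0.8594) + (0.3906) + (3.5156) + (42.8906) + (65.7656) = 235.2344
Denominator Σ(y_t−ȳ)² = 415.8750
r_1 = 235.2344 / 415.8750 = 0.566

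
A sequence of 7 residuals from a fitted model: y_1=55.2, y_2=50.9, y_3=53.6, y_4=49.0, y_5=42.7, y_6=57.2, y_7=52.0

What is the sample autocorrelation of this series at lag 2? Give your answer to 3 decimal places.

-0.206

Mean ȳ = (55.2 + 50.9 + 53.6 + 49.0 + 42.7 + 57.2 + 52.0)/7 = 51.5143
Deviations from mean: 3.6857, -0.6143, 2.0857, -2.5143, -8.8143, 5.6857, 0.4857
Numerator Σ_{t=1}^{5}(y_t−ȳ)(y_{t+2}−ȳ) = -27.7290
Denominator Σ(y_t−ȳ)² = 134.8886
r_2 = -27.7290 / 134.8886 = -0.206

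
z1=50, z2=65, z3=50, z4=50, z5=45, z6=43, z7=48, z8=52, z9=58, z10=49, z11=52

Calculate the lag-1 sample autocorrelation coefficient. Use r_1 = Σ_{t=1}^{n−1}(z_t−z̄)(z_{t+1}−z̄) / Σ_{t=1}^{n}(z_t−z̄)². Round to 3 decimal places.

0.107

Mean z̄ = (50 + 65 + 50 + 50 + 45 + 43 + 48 + 52 + 58 + 49 + 52)/11 = 51.0909
Numerator Σ_{t=1}^{10}(z_t−z̄)(z_{t+1}−z̄) = 38.9008
Denominator Σ(z_t−z̄)² = 362.9091
r_1 = 38.9008 / 362.9091 = 0.107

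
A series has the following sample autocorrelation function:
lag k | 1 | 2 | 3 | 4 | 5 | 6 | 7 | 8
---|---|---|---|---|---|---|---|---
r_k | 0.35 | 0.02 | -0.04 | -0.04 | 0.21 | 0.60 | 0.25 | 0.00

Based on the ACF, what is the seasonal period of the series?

The largest autocorrelation is r_6 = 0.60; the remaining lags stay at or below 0.35. The elevated value at lag 1 (0.35), dropping to 0.02 at lag 2, reflects decaying short-term dependence rather than seasonality.
The dominant spike at lag 6 indicates a seasonal period of 6.

6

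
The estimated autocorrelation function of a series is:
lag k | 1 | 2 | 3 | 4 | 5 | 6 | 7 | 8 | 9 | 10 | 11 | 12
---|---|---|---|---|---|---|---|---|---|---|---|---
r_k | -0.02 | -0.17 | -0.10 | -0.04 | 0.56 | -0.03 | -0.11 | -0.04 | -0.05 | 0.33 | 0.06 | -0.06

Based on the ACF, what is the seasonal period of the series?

The largest autocorrelation is r_5 = 0.56, with a weaker echo at lag 10 (0.33); the remaining lags stay at or below 0.06.
The dominant spike at lag 5 indicates a seasonal period of 5.

5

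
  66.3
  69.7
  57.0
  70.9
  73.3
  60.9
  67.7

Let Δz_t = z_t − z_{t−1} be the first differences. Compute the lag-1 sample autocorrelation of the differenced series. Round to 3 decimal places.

First differences Δz: 3.4, -12.7, 13.9, 2.4, -12.4, 6.8
Mean of differences = 0.2333
Numerator Σ(Δz_t−Δz̄)(Δz_{t+1}−Δz̄) = -298.4311
Denominator Σ(Δz_t−Δz̄)² = 571.4933
r_1(Δz) = -298.4311 / 571.4933 = -0.522

-0.522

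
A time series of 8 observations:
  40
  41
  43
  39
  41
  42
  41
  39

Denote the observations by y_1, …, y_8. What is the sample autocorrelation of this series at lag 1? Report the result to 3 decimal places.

-0.282

Mean ȳ = (40 + 41 + 43 + 39 + 41 + 42 + 41 + 39)/8 = 40.7500
Numerator Σ_{t=1}^{7}(y_t−ȳ)(y_{t+1}−ȳ) = -3.8125
Denominator Σ(y_t−ȳ)² = 13.5000
r_1 = -3.8125 / 13.5000 = -0.282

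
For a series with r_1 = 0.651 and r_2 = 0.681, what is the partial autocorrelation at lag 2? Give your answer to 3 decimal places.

0.446

φ_{22} = (r_2 − r_1²) / (1 − r_1²)
r_1² = (0.651)² = 0.423801
Numerator = 0.681 − 0.4238 = 0.2572; denominator = 1 − 0.4238 = 0.5762
φ_{22} = 0.2572 / 0.5762 = 0.446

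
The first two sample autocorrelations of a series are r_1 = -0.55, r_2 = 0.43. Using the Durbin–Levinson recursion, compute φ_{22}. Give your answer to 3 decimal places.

0.183

φ_{22} = (r_2 − r_1²) / (1 − r_1²)
r_1² = (-0.55)² = 0.3025
Numerator = 0.43 − 0.3025 = 0.1275; denominator = 1 − 0.3025 = 0.6975
φ_{22} = 0.1275 / 0.6975 = 0.183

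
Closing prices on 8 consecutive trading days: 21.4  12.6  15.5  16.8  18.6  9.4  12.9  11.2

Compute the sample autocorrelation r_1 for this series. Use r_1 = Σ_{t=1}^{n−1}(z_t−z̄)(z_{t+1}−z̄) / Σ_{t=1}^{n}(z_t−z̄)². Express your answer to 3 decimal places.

Mean z̄ = (21.4 + 12.6 + 15.5 + 16.8 + 18.6 + 9.4 + 12.9 + 11.2)/8 = 14.8000
Deviations from mean: 6.6000, -2.2000, 0.7000, 2.0000, 3.8000, -5.4000, -1.9000, -3.6000
Numerator Σ_{t=1}^{7}(z_t−z̄)(z_{t+1}−z̄) = -10.4800
Denominator Σ(z_t−z̄)² = 113.0600
r_1 = -10.4800 / 113.0600 = -0.093

-0.093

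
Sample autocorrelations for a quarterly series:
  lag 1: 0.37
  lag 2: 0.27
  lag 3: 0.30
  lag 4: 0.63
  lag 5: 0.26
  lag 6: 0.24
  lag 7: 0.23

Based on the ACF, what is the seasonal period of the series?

The largest autocorrelation is r_4 = 0.63; the remaining lags stay at or below 0.37. The elevated value at lag 1 (0.37), dropping to 0.27 at lag 2, reflects decaying short-term dependence rather than seasonality.
The dominant spike at lag 4 indicates a seasonal period of 4.

4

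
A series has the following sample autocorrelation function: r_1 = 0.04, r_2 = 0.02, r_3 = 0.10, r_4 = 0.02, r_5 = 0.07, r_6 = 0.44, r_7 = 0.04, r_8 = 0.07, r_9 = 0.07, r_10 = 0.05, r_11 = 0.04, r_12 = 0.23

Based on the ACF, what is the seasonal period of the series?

6

The largest autocorrelation is r_6 = 0.44, with a weaker echo at lag 12 (0.23); the remaining lags stay at or below 0.10.
The dominant spike at lag 6 indicates a seasonal period of 6.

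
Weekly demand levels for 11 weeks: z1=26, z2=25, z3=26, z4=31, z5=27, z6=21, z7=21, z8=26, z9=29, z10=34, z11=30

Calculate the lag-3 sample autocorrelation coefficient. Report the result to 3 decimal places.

-0.509

Mean z̄ = (26 + 25 + 26 + 31 + 27 + 21 + 21 + 26 + 29 + 34 + 30)/11 = 26.9091
Numerator Σ_{t=1}^{8}(z_t−z̄)(z_{t+3}−z̄) = -79.8430
Denominator Σ(z_t−z̄)² = 156.9091
r_3 = -79.8430 / 156.9091 = -0.509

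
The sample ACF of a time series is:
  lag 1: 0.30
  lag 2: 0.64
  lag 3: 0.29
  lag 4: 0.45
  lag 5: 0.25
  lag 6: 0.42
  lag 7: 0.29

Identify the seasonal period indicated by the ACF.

2

The largest autocorrelation is r_2 = 0.64, with weaker echoes at lags 4 (0.45) and 6 (0.42); the remaining lags stay at or below 0.30.
The dominant spike at lag 2 indicates a seasonal period of 2.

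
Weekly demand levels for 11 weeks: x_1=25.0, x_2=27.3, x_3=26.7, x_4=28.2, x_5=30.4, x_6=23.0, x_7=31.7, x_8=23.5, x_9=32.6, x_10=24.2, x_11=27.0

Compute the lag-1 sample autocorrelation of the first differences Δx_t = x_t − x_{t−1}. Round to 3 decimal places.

-0.875

First differences Δx: 2.3, -0.6, 1.5, 2.2, -7.4, 8.7, -8.2, 9.1, -8.4, 2.8
Mean of differences = 0.2000
Numerator Σ(Δx_t−Δx̄)(Δx_{t+1}−Δx̄) = -324.9800
Denominator Σ(Δx_t−Δx̄)² = 371.2400
r_1(Δx) = -324.9800 / 371.2400 = -0.875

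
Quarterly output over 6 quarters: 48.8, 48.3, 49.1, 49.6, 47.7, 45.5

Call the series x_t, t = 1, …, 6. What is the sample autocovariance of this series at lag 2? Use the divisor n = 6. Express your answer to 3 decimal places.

-0.579

Mean x̄ = (48.8 + 48.3 + 49.1 + 49.6 + 47.7 + 45.5)/6 = 48.1667
Deviations: 0.6333, 0.1333, 0.9333, 1.4333, -0.4667, -2.6667
Σ_{t=1}^{4}(x_t−x̄)(x_{t+2}−x̄) = -3.4756
γ_2 = -3.4756 / 6 = -0.579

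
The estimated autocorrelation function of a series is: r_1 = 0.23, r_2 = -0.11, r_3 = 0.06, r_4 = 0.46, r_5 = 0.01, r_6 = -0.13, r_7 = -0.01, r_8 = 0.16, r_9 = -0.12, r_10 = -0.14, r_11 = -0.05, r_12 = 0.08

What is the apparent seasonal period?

4

The largest autocorrelation is r_4 = 0.46; the remaining lags stay at or below 0.23.
The dominant spike at lag 4 indicates a seasonal period of 4.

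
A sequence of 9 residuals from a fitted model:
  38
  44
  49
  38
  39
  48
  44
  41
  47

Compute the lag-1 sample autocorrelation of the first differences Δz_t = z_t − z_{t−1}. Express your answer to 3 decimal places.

-0.212

First differences Δz: 6, 5, -11, 1, 9, -4, -3, 6
Mean of differences = 1.1250
Numerator Σ(Δz_t−Δz̄)(Δz_{t+1}−Δz̄) = -66.8906
Denominator Σ(Δz_t−Δz̄)² = 314.8750
r_1(Δz) = -66.8906 / 314.8750 = -0.212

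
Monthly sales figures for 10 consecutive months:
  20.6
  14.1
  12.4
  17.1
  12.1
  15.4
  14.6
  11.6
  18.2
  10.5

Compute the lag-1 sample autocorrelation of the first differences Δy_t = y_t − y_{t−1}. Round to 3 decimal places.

First differences Δy: -6.5, -1.7, 4.7, -5.0, 3.3, -0.8, -3.0, 6.6, -7.7
Mean of differences = -1.1222
Numerator Σ(Δy_t−Δȳ)(Δy_{t+1}−Δȳ) = -104.4583
Denominator Σ(Δy_t−Δȳ)² = 204.2756
r_1(Δy) = -104.4583 / 204.2756 = -0.511

-0.511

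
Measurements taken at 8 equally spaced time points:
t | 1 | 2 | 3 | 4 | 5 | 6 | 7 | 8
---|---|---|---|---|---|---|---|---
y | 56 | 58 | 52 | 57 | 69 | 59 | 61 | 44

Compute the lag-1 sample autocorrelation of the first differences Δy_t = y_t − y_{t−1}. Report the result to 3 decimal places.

-0.265

First differences Δy: 2, -6, 5, 12, -10, 2, -17
Mean of differences = -1.7143
Numerator Σ(Δy_t−Δȳ)(Δy_{t+1}−Δȳ) = -153.7959
Denominator Σ(Δy_t−Δȳ)² = 581.4286
r_1(Δy) = -153.7959 / 581.4286 = -0.265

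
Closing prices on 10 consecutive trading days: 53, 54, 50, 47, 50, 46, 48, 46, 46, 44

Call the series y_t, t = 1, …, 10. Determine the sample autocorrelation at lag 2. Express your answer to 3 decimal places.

Mean ȳ = (53 + 54 + 50 + 47 + 50 + 46 + 48 + 46 + 46 + 44)/10 = 48.4000
Numerator Σ_{t=1}^{8}(y_t−ȳ)(y_{t+2}−ȳ) = 22.0800
Denominator Σ(y_t−ȳ)² = 96.4000
r_2 = 22.0800 / 96.4000 = 0.229

0.229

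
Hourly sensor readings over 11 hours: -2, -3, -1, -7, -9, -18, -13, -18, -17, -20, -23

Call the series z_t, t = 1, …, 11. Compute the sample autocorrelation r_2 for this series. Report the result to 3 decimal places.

Mean z̄ = (-2 − 3 − 1 − 7 − 9 − 18 − 13 − 18 − 17 − 20 − 23)/11 = -11.9091
Numerator Σ_{t=1}^{9}(z_t−z̄)(z_{t+2}−z̄) = 298.8926
Denominator Σ(z_t−z̄)² = 618.9091
r_2 = 298.8926 / 618.9091 = 0.483

0.483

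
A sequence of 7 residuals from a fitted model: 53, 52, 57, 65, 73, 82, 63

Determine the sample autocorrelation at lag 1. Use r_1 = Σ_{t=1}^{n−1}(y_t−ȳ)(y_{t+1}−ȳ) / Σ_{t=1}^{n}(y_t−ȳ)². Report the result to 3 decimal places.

0.508

Mean ȳ = (53 + 52 + 57 + 65 + 73 + 82 + 63)/7 = 63.5714
Deviations from mean: -10.5714, -11.5714, -6.5714, 1.4286, 9.4286, 18.4286, -0.5714
Numerator Σ_{t=1}^{6}(y_t−ȳ)(y_{t+1}−ȳ) = 365.6735
Denominator Σ(y_t−ȳ)² = 719.7143
r_1 = 365.6735 / 719.7143 = 0.508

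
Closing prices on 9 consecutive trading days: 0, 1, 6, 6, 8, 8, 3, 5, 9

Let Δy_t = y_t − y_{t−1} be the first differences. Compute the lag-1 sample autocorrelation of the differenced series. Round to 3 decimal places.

First differences Δy: 1, 5, 0, 2, 0, -5, 2, 4
Mean of differences = 1.1250
Numerator Σ(Δy_t−Δȳ)(Δy_{t+1}−Δȳ) = -2.7656
Denominator Σ(Δy_t−Δȳ)² = 64.8750
r_1(Δy) = -2.7656 / 64.8750 = -0.043

-0.043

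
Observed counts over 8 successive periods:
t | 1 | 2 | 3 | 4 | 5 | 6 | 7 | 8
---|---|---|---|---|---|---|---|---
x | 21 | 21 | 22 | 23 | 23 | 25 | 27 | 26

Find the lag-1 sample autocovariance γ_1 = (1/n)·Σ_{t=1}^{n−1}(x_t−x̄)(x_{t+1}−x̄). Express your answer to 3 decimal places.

Mean x̄ = (21 + 21 + 22 + 23 + 23 + 25 + 27 + 26)/8 = 23.5000
Σ_{t=1}^{7}(x_t−x̄)(x_{t+1}−x̄) = 24.2500
γ_1 = 24.2500 / 8 = 3.031

3.031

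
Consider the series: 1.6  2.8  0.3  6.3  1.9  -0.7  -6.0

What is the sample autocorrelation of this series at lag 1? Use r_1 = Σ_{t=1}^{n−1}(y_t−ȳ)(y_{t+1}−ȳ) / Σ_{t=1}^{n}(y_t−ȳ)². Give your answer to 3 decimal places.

0.140

Mean ȳ = (1.6 + 2.8 + 0.3 + 6.3 + 1.9 − 0.7 − 6.0)/7 = 0.8857
Deviations from mean: 0.7143, 1.9143, -0.5857, 5.4143, 1.0143, -1.5857, -6.8857
Σ(y_t−ȳ)(y_{t+1}−ȳ) = (1.3673) + (-1.1212) + (-3.1712) + (5.4916) + (-1.6084) + (10.9188) = 11.8769
Denominator Σ(y_t−ȳ)² = 84.7886
r_1 = 11.8769 / 84.7886 = 0.140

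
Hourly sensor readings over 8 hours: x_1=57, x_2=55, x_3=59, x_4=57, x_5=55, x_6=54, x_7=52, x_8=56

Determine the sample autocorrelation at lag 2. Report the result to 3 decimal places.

0.034

Mean x̄ = (57 + 55 + 59 + 57 + 55 + 54 + 52 + 56)/8 = 55.6250
Deviations from mean: 1.3750, -0.6250, 3.3750, 1.3750, -0.6250, -1.6250, -3.6250, 0.3750
Σ(x_t−x̄)(x_{t+2}−x̄) = (4.6406) + (-0.8594) + (-2.1094) + (-2.2344) + (2.2656) + (-0.6094) = 1.0938
Denominator Σ(x_t−x̄)² = 31.8750
r_2 = 1.0938 / 31.8750 = 0.034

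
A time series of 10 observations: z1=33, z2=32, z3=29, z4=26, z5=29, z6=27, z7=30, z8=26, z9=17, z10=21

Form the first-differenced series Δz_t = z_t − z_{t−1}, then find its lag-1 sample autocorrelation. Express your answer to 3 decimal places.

-0.310

First differences Δz: -1, -3, -3, 3, -2, 3, -4, -9, 4
Mean of differences = -1.3333
Numerator Σ(Δz_t−Δz̄)(Δz_{t+1}−Δz̄) = -42.7778
Denominator Σ(Δz_t−Δz̄)² = 138.0000
r_1(Δz) = -42.7778 / 138.0000 = -0.310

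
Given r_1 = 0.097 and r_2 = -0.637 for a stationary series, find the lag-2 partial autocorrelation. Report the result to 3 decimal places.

φ_{22} = (r_2 − r_1²) / (1 − r_1²)
r_1² = (0.097)² = 0.009409
Numerator = -0.637 − 0.0094 = -0.6464; denominator = 1 − 0.0094 = 0.9906
φ_{22} = -0.6464 / 0.9906 = -0.653

-0.653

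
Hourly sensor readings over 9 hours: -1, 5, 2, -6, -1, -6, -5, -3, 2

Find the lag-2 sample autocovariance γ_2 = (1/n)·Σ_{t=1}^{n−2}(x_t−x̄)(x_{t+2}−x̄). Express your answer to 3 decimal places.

Mean x̄ = (-1 + 5 + 2 − 6 − 1 − 6 − 5 − 3 + 2)/9 = -1.4444
Σ_{t=1}^{7}(x_t−x̄)(x_{t+2}−x̄) = -12.2840
γ_2 = -12.2840 / 9 = -1.365

-1.365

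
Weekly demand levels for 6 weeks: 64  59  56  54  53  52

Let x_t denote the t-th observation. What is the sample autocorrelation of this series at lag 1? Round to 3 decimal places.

Mean x̄ = (64 + 59 + 56 + 54 + 53 + 52)/6 = 56.3333
Σ(x_t−x̄)(x_{t+1}−x̄) = (20.4444) + (-0.8889) + (0.7778) + (7.7778) + (14.4444) = 42.5556
Denominator Σ(x_t−x̄)² = 101.3333
r_1 = 42.5556 / 101.3333 = 0.420

0.420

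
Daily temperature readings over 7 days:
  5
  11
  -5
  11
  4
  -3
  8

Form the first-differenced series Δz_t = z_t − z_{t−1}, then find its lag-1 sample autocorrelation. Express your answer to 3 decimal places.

First differences Δz: 6, -16, 16, -7, -7, 11
Mean of differences = 0.5000
Numerator Σ(Δz_t−Δz̄)(Δz_{t+1}−Δz̄) = -485.2500
Denominator Σ(Δz_t−Δz̄)² = 765.5000
r_1(Δz) = -485.2500 / 765.5000 = -0.634

-0.634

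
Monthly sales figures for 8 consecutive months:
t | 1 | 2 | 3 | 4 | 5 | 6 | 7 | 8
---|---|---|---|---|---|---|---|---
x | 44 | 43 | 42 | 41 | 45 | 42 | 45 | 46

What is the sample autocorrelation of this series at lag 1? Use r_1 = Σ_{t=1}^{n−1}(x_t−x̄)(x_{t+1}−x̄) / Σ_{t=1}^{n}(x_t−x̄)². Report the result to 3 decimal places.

-0.011

Mean x̄ = (44 + 43 + 42 + 41 + 45 + 42 + 45 + 46)/8 = 43.5000
Numerator Σ_{t=1}^{7}(x_t−x̄)(x_{t+1}−x̄) = -0.2500
Denominator Σ(x_t−x̄)² = 22.0000
r_1 = -0.2500 / 22.0000 = -0.011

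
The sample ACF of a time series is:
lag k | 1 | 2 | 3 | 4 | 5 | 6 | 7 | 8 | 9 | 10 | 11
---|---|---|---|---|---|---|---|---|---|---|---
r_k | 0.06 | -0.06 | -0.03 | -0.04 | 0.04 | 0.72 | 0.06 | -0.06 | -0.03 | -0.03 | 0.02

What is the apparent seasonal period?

6

The largest autocorrelation is r_6 = 0.72; the remaining lags stay at or below 0.06.
The dominant spike at lag 6 indicates a seasonal period of 6.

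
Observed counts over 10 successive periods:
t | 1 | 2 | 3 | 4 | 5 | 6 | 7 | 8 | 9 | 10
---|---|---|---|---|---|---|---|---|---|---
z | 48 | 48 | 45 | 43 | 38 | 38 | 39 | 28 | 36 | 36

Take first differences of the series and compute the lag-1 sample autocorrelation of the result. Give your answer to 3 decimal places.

First differences Δz: 0, -3, -2, -5, 0, 1, -11, 8, 0
Mean of differences = -1.3333
Numerator Σ(Δz_t−Δz̄)(Δz_{t+1}−Δz̄) = -100.7778
Denominator Σ(Δz_t−Δz̄)² = 208.0000
r_1(Δz) = -100.7778 / 208.0000 = -0.485

-0.485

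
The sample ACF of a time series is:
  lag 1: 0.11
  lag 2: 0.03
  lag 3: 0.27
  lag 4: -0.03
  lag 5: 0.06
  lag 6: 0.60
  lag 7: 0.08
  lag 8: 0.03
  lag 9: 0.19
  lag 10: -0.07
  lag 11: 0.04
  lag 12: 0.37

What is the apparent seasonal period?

6

The largest autocorrelation is r_6 = 0.60, with a weaker echo at lag 12 (0.37); the remaining lags stay at or below 0.27.
The dominant spike at lag 6 indicates a seasonal period of 6.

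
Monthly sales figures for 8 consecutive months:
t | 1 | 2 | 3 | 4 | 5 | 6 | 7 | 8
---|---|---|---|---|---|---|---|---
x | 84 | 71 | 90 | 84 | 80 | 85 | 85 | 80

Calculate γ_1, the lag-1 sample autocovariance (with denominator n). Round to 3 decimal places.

-12.783

Mean x̄ = (84 + 71 + 90 + 84 + 80 + 85 + 85 + 80)/8 = 82.3750
Deviations: 1.6250, -11.3750, 7.6250, 1.6250, -2.3750, 2.6250, 2.6250, -2.3750
Σ_{t=1}^{7}(x_t−x̄)(x_{t+1}−x̄) = -102.2656
γ_1 = -102.2656 / 8 = -12.783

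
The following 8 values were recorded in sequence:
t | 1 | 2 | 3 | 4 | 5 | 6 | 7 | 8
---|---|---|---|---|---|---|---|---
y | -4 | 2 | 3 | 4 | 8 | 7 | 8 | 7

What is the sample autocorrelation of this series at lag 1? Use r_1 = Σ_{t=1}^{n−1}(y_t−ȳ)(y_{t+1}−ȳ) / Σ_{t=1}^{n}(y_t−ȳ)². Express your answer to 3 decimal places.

0.431

Mean ȳ = (-4 + 2 + 3 + 4 + 8 + 7 + 8 + 7)/8 = 4.3750
Deviations from mean: -8.3750, -2.3750, -1.3750, -0.3750, 3.6250, 2.6250, 3.6250, 2.6250
Σ(y_t−ȳ)(y_{t+1}−ȳ) = (19.8906) + (3.2656) + (0.5156) + (-1.3594) + (9.5156) + (9.5156) + (9.5156) = 50.8594
Denominator Σ(y_t−ȳ)² = 117.8750
r_1 = 50.8594 / 117.8750 = 0.431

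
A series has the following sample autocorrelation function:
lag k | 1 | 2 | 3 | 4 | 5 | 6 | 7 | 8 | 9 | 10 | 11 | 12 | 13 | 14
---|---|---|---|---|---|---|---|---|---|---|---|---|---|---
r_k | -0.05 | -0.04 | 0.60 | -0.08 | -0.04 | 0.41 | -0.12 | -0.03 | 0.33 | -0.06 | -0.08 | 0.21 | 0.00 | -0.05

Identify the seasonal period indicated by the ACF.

The largest autocorrelation is r_3 = 0.60, with weaker echoes at lags 6 (0.41), 9 (0.33) and 12 (0.21); the remaining lags stay at or below 0.00.
The dominant spike at lag 3 indicates a seasonal period of 3.

3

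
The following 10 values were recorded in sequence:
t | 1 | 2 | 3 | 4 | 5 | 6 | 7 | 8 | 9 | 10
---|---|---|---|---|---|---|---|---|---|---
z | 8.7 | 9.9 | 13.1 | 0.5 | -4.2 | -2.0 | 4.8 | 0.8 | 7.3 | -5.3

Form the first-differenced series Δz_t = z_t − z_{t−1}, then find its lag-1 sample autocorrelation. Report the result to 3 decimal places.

First differences Δz: 1.2, 3.2, -12.6, -4.7, 2.2, 6.8, -4.0, 6.5, -12.6
Mean of differences = -1.5556
Numerator Σ(Δz_t−Δz̄)(Δz_{t+1}−Δz̄) = -114.2042
Denominator Σ(Δz_t−Δz̄)² = 438.8422
r_1(Δz) = -114.2042 / 438.8422 = -0.260

-0.260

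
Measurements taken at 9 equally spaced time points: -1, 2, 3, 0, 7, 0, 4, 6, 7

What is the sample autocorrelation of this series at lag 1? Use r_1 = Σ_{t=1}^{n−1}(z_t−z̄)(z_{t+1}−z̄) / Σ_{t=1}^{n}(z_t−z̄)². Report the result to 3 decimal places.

Mean z̄ = (-1 + 2 + 3 + 0 + 7 + 0 + 4 + 6 + 7)/9 = 3.1111
Numerator Σ_{t=1}^{8}(z_t−z̄)(z_{t+1}−z̄) = -8.1235
Denominator Σ(z_t−z̄)² = 76.8889
r_1 = -8.1235 / 76.8889 = -0.106

-0.106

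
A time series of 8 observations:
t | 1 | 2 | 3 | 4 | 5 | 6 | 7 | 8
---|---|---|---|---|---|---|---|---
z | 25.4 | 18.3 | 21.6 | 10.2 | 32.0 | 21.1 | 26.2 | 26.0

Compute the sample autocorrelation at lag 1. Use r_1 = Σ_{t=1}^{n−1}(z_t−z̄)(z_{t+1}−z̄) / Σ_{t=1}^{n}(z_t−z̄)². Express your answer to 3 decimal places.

Mean z̄ = (25.4 + 18.3 + 21.6 + 10.2 + 32.0 + 21.1 + 26.2 + 26.0)/8 = 22.6000
Deviations from mean: 2.8000, -4.3000, -1.0000, -12.4000, 9.4000, -1.5000, 3.6000, 3.4000
Σ(z_t−z̄)(z_{t+1}−z̄) = (-12.0400) + (4.3000) + (12.4000) + (-116.5600) + (-14.1000) + (-5.4000) + (12.2400) = -119.1600
Denominator Σ(z_t−z̄)² = 296.2200
r_1 = -119.1600 / 296.2200 = -0.402

-0.402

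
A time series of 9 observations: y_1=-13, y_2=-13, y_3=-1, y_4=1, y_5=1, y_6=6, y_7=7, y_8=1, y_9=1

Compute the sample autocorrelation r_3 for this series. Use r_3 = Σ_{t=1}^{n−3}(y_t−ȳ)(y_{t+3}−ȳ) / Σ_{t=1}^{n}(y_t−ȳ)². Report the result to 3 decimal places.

-0.031

Mean ȳ = (-13 − 13 − 1 + 1 + 1 + 6 + 7 + 1 + 1)/9 = -1.1111
Numerator Σ_{t=1}^{6}(y_t−ȳ)(y_{t+3}−ȳ) = -12.8148
Denominator Σ(y_t−ȳ)² = 416.8889
r_3 = -12.8148 / 416.8889 = -0.031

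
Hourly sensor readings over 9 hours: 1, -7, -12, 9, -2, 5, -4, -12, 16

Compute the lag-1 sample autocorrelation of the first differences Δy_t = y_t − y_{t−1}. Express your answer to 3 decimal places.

First differences Δy: -8, -5, 21, -11, 7, -9, -8, 28
Mean of differences = 1.8750
Numerator Σ(Δy_t−Δȳ)(Δy_{t+1}−Δȳ) = -582.1406
Denominator Σ(Δy_t−Δȳ)² = 1600.8750
r_1(Δy) = -582.1406 / 1600.8750 = -0.364

-0.364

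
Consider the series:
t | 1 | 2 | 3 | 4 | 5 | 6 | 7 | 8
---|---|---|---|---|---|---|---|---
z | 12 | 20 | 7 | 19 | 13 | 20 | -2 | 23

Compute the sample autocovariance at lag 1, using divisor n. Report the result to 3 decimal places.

Mean z̄ = (12 + 20 + 7 + 19 + 13 + 20 − 2 + 23)/8 = 14.0000
Deviations: -2.0000, 6.0000, -7.0000, 5.0000, -1.0000, 6.0000, -16.0000, 9.0000
Σ_{t=1}^{7}(z_t−z̄)(z_{t+1}−z̄) = -340.0000
γ_1 = -340.0000 / 8 = -42.500

-42.500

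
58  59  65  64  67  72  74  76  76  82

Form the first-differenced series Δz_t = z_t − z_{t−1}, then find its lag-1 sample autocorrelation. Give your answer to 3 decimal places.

First differences Δz: 1, 6, -1, 3, 5, 2, 2, 0, 6
Mean of differences = 2.6667
Numerator Σ(Δz_t−Δz̄)(Δz_{t+1}−Δz̄) = -26.4444
Denominator Σ(Δz_t−Δz̄)² = 52.0000
r_1(Δz) = -26.4444 / 52.0000 = -0.509

-0.509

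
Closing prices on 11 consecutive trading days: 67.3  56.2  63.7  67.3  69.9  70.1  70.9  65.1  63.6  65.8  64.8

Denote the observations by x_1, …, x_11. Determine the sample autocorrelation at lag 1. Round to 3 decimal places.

Mean x̄ = (67.3 + 56.2 + 63.7 + 67.3 + 69.9 + 70.1 + 70.9 + 65.1 + 63.6 + 65.8 + 64.8)/11 = 65.8818
Numerator Σ_{t=1}^{10}(x_t−x̄)(x_{t+1}−x̄) = 46.2506
Denominator Σ(x_t−x̄)² = 168.6364
r_1 = 46.2506 / 168.6364 = 0.274

0.274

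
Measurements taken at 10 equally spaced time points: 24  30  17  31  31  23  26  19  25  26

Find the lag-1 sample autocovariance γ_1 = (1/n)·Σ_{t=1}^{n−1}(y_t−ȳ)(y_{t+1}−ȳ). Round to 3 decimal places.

Mean ȳ = (24 + 30 + 17 + 31 + 31 + 23 + 26 + 19 + 25 + 26)/10 = 25.2000
Σ_{t=1}^{9}(y_t−ȳ)(y_{t+1}−ȳ) = -77.4400
γ_1 = -77.4400 / 10 = -7.744

-7.744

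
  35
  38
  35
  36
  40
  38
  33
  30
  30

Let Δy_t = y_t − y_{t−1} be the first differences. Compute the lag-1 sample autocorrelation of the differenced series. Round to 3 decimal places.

0.052

First differences Δy: 3, -3, 1, 4, -2, -5, -3, 0
Mean of differences = -0.6250
Numerator Σ(Δy_t−Δȳ)(Δy_{t+1}−Δȳ) = 3.6094
Denominator Σ(Δy_t−Δȳ)² = 69.8750
r_1(Δy) = 3.6094 / 69.8750 = 0.052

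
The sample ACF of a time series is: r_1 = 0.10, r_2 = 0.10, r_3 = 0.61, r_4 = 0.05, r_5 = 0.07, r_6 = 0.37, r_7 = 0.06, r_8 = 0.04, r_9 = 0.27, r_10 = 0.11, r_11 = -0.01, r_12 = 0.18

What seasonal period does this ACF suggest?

3

The largest autocorrelation is r_3 = 0.61, with weaker echoes at lags 6 (0.37), 9 (0.27) and 12 (0.18); the remaining lags stay at or below 0.11.
The dominant spike at lag 3 indicates a seasonal period of 3.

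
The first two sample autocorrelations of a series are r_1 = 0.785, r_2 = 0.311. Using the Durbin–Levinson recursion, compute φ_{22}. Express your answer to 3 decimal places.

φ_{22} = (r_2 − r_1²) / (1 − r_1²)
r_1² = (0.785)² = 0.616225
Numerator = 0.311 − 0.6162 = -0.3052; denominator = 1 − 0.6162 = 0.3838
φ_{22} = -0.3052 / 0.3838 = -0.795

-0.795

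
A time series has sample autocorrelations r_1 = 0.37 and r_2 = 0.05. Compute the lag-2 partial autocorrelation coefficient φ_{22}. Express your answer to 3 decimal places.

φ_{22} = (r_2 − r_1²) / (1 − r_1²)
r_1² = (0.37)² = 0.1369
Numerator = 0.05 − 0.1369 = -0.0869; denominator = 1 − 0.1369 = 0.8631
φ_{22} = -0.0869 / 0.8631 = -0.101

-0.101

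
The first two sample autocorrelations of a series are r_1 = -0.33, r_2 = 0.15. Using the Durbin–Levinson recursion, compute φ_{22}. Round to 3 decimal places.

0.046

φ_{22} = (r_2 − r_1²) / (1 − r_1²)
r_1² = (-0.33)² = 0.1089
Numerator = 0.15 − 0.1089 = 0.0411; denominator = 1 − 0.1089 = 0.8911
φ_{22} = 0.0411 / 0.8911 = 0.046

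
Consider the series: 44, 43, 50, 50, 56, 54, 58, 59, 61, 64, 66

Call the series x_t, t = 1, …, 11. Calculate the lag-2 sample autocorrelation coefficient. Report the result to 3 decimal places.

0.403

Mean x̄ = (44 + 43 + 50 + 50 + 56 + 54 + 58 + 59 + 61 + 64 + 66)/11 = 55.0000
Numerator Σ_{t=1}^{9}(x_t−x̄)(x_{t+2}−x̄) = 234.0000
Denominator Σ(x_t−x̄)² = 580.0000
r_2 = 234.0000 / 580.0000 = 0.403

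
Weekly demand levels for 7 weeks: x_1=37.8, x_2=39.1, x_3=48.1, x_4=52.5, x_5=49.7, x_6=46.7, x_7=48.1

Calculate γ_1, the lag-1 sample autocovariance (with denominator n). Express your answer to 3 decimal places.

Mean x̄ = (37.8 + 39.1 + 48.1 + 52.5 + 49.7 + 46.7 + 48.1)/7 = 46.0000
Deviations: -8.2000, -6.9000, 2.1000, 6.5000, 3.7000, 0.7000, 2.1000
Σ_{t=1}^{6}(x_t−x̄)(x_{t+1}−x̄) = 83.8500
γ_1 = 83.8500 / 7 = 11.979

11.979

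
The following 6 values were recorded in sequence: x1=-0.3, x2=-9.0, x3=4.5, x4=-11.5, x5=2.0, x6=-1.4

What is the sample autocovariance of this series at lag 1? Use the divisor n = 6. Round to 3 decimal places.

-26.472

Mean x̄ = (-0.3 − 9.0 + 4.5 − 11.5 + 2.0 − 1.4)/6 = -2.6167
Deviations: 2.3167, -6.3833, 7.1167, -8.8833, 4.6167, 1.2167
Σ_{t=1}^{5}(x_t−x̄)(x_{t+1}−x̄) = -158.8303
γ_1 = -158.8303 / 6 = -26.472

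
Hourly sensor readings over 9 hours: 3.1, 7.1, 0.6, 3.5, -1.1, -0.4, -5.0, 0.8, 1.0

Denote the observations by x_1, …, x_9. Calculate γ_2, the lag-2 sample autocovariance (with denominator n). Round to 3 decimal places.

2.790

Mean x̄ = (3.1 + 7.1 + 0.6 + 3.5 − 1.1 − 0.4 − 5.0 + 0.8 + 1.0)/9 = 1.0667
Σ_{t=1}^{7}(x_t−x̄)(x_{t+2}−x̄) = 25.1144
γ_2 = 25.1144 / 9 = 2.790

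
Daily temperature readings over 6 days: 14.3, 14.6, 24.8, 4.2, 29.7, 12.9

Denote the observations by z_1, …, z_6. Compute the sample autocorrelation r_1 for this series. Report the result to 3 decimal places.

Mean z̄ = (14.3 + 14.6 + 24.8 + 4.2 + 29.7 + 12.9)/6 = 16.7500
Deviations from mean: -2.4500, -2.1500, 8.0500, -12.5500, 12.9500, -3.8500
Σ(z_t−z̄)(z_{t+1}−z̄) = (5.2675) + (-17.3075) + (-101.0275) + (-162.5225) + (-49.8575) = -325.4475
Denominator Σ(z_t−z̄)² = 415.4550
r_1 = -325.4475 / 415.4550 = -0.783

-0.783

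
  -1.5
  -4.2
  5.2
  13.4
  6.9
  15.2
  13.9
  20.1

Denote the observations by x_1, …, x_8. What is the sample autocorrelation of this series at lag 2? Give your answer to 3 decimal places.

Mean x̄ = (-1.5 − 4.2 + 5.2 + 13.4 + 6.9 + 15.2 + 13.9 + 20.1)/8 = 8.6250
Σ(x_t−x̄)(x_{t+2}−x̄) = (34.6781) + (-61.2394) + (5.9081) + (31.3956) + (-9.0994) + (75.4481) = 77.0913
Denominator Σ(x_t−x̄)² = 507.2350
r_2 = 77.0913 / 507.2350 = 0.152

0.152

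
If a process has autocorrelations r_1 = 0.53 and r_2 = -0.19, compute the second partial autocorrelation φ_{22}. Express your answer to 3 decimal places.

φ_{22} = (r_2 − r_1²) / (1 − r_1²)
r_1² = (0.53)² = 0.2809
Numerator = -0.19 − 0.2809 = -0.4709; denominator = 1 − 0.2809 = 0.7191
φ_{22} = -0.4709 / 0.7191 = -0.655

-0.655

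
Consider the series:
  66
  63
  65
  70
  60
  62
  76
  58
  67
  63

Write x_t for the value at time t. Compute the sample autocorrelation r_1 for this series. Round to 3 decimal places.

Mean x̄ = (66 + 63 + 65 + 70 + 60 + 62 + 76 + 58 + 67 + 63)/10 = 65.0000
Numerator Σ_{t=1}^{9}(x_t−x̄)(x_{t+1}−x̄) = -140.0000
Denominator Σ(x_t−x̄)² = 242.0000
r_1 = -140.0000 / 242.0000 = -0.579

-0.579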